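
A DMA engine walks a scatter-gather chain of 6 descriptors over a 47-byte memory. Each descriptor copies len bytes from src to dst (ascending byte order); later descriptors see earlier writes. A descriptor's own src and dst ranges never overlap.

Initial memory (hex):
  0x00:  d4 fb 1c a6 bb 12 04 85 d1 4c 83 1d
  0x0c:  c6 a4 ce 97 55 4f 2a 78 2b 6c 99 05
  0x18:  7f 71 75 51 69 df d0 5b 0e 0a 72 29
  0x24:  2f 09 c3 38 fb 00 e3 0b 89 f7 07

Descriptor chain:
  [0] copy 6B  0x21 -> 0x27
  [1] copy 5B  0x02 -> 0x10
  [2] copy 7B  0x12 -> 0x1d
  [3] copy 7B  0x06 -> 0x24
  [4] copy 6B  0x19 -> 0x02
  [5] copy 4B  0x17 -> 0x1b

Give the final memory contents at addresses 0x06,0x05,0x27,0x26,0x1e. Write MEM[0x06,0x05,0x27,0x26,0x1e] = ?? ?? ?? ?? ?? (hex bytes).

  after D0: wrote 6B at 0x27 = 0a72292f09c3
  after D1: wrote 5B at 0x10 = 1ca6bb1204
  after D2: wrote 7B at 0x1d = bb12046c99057f
  after D3: wrote 7B at 0x24 = 0485d14c831dc6
  after D4: wrote 6B at 0x02 = 71755169bb12
  after D5: wrote 4B at 0x1b = 057f7175
query mem[0x06]=0xbb, mem[0x05]=0x69, mem[0x27]=0x4c, mem[0x26]=0xd1, mem[0x1e]=0x75

MEM[0x06,0x05,0x27,0x26,0x1e] = bb 69 4c d1 75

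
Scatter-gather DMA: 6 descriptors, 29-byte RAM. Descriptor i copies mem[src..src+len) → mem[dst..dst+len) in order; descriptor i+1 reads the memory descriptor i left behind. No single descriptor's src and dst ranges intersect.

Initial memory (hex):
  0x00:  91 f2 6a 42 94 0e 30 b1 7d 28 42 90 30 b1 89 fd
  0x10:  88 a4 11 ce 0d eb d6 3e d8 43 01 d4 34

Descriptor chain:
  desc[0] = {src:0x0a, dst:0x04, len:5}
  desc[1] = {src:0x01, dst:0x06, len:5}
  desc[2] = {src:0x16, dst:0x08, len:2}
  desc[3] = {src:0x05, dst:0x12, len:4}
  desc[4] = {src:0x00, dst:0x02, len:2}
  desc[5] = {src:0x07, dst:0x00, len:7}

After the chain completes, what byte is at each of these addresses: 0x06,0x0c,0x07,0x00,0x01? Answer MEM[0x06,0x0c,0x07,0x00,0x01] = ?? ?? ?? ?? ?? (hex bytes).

[0] 0x0a->0x04 len=5 : 42 90 30 b1 89
[1] 0x01->0x06 len=5 : f2 6a 42 42 90
[2] 0x16->0x08 len=2 : d6 3e
[3] 0x05->0x12 len=4 : 90 f2 6a d6
[4] 0x00->0x02 len=2 : 91 f2
[5] 0x07->0x00 len=7 : 6a d6 3e 90 90 30 b1
query mem[0x06]=0xb1, mem[0x0c]=0x30, mem[0x07]=0x6a, mem[0x00]=0x6a, mem[0x01]=0xd6

MEM[0x06,0x0c,0x07,0x00,0x01] = b1 30 6a 6a d6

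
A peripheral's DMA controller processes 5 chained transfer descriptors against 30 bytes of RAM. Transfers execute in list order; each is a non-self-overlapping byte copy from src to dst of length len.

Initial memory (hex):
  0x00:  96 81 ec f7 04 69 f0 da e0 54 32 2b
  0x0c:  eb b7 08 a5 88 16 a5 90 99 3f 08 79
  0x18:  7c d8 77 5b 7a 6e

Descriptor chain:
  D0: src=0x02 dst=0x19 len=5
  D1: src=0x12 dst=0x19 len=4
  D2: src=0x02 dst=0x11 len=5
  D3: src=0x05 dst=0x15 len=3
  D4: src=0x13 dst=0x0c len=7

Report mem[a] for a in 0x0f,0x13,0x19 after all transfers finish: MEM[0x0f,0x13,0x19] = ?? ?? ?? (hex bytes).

  after D0: wrote 5B at 0x19 = ecf70469f0
  after D1: wrote 4B at 0x19 = a590993f
  after D2: wrote 5B at 0x11 = ecf70469f0
  after D3: wrote 3B at 0x15 = 69f0da
  after D4: wrote 7B at 0x0c = 046969f0da7ca5
query mem[0x0f]=0xf0, mem[0x13]=0x04, mem[0x19]=0xa5

MEM[0x0f,0x13,0x19] = f0 04 a5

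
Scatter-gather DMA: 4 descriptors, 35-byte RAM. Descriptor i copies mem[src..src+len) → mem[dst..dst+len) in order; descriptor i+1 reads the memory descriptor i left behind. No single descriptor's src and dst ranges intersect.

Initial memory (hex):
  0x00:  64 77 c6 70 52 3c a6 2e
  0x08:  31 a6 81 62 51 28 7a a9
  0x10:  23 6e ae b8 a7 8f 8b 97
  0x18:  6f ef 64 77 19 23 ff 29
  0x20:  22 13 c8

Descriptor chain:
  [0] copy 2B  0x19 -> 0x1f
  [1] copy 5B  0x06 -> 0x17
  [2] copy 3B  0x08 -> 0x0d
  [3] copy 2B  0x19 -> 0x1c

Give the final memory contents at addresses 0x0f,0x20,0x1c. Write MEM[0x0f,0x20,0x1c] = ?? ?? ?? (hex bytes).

MEM[0x0f,0x20,0x1c] = 81 64 31

#0 dst[0x1f+2] := {0xef,0x64}
#1 dst[0x17+5] := {0xa6,0x2e,0x31,0xa6,0x81}
#2 dst[0x0d+3] := {0x31,0xa6,0x81}
#3 dst[0x1c+2] := {0x31,0xa6}
query mem[0x0f]=0x81, mem[0x20]=0x64, mem[0x1c]=0x31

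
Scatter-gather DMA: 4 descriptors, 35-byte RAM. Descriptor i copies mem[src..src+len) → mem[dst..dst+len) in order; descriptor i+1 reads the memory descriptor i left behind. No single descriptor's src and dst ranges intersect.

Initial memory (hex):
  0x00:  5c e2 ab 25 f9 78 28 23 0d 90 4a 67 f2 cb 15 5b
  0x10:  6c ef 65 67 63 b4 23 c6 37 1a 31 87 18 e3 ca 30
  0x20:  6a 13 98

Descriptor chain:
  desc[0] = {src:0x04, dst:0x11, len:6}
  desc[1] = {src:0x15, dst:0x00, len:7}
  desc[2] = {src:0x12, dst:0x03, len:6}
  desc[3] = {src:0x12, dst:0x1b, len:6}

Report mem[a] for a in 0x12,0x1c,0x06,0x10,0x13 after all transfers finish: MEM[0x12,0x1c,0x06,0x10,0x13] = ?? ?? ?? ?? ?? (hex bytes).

#0 dst[0x11+6] := {0xf9,0x78,0x28,0x23,0x0d,0x90}
#1 dst[0x00+7] := {0x0d,0x90,0xc6,0x37,0x1a,0x31,0x87}
#2 dst[0x03+6] := {0x78,0x28,0x23,0x0d,0x90,0xc6}
#3 dst[0x1b+6] := {0x78,0x28,0x23,0x0d,0x90,0xc6}
query mem[0x12]=0x78, mem[0x1c]=0x28, mem[0x06]=0x0d, mem[0x10]=0x6c, mem[0x13]=0x28

MEM[0x12,0x1c,0x06,0x10,0x13] = 78 28 0d 6c 28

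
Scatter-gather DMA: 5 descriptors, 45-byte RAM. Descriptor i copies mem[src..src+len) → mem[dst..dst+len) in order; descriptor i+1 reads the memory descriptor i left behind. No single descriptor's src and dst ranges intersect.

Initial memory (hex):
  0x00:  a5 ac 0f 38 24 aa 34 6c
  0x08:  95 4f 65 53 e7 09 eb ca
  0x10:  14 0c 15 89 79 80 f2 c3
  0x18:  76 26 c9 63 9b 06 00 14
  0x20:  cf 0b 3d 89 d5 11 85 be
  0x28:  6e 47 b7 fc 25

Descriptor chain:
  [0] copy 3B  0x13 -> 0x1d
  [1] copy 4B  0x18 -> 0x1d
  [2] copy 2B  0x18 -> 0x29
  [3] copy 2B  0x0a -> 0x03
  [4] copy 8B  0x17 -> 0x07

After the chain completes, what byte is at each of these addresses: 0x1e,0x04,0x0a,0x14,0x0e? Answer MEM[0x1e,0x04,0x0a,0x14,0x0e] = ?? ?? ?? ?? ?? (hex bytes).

MEM[0x1e,0x04,0x0a,0x14,0x0e] = 26 53 c9 79 26

D0: mem[0x1d..0x1f] <- [89 79 80]
D1: mem[0x1d..0x20] <- [76 26 c9 63]
D2: mem[0x29..0x2a] <- [76 26]
D3: mem[0x03..0x04] <- [65 53]
D4: mem[0x07..0x0e] <- [c3 76 26 c9 63 9b 76 26]
query mem[0x1e]=0x26, mem[0x04]=0x53, mem[0x0a]=0xc9, mem[0x14]=0x79, mem[0x0e]=0x26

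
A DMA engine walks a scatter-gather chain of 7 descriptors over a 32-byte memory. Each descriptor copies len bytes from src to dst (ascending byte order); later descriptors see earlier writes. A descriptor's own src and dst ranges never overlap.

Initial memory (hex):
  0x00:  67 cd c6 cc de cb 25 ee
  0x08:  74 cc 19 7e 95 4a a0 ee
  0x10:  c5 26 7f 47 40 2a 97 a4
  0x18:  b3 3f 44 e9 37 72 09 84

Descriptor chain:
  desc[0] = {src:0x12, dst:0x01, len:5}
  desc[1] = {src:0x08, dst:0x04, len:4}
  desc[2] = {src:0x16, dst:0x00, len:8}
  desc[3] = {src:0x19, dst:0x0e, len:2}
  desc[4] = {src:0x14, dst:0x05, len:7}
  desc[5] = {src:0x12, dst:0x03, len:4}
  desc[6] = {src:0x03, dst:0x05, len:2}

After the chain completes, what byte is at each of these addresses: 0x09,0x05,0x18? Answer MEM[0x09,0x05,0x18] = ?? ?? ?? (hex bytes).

MEM[0x09,0x05,0x18] = b3 7f b3

  after D0: wrote 5B at 0x01 = 7f47402a97
  after D1: wrote 4B at 0x04 = 74cc197e
  after D2: wrote 8B at 0x00 = 97a4b33f44e93772
  after D3: wrote 2B at 0x0e = 3f44
  after D4: wrote 7B at 0x05 = 402a97a4b33f44
  after D5: wrote 4B at 0x03 = 7f47402a
  after D6: wrote 2B at 0x05 = 7f47
query mem[0x09]=0xb3, mem[0x05]=0x7f, mem[0x18]=0xb3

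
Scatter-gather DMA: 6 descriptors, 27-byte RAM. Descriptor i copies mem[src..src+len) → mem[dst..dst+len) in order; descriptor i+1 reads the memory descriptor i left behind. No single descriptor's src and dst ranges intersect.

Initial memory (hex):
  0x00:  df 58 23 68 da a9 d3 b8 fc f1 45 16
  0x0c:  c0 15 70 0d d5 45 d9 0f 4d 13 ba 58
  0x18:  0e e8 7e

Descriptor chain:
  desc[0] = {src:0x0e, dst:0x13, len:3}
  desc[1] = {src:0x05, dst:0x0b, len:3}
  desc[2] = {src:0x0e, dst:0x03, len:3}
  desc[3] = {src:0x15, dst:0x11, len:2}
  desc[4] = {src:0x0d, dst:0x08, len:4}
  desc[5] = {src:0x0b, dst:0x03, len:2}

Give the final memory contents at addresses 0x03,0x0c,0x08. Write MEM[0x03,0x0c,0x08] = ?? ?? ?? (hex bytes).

MEM[0x03,0x0c,0x08] = d5 d3 b8

[0] 0x0e->0x13 len=3 : 70 0d d5
[1] 0x05->0x0b len=3 : a9 d3 b8
[2] 0x0e->0x03 len=3 : 70 0d d5
[3] 0x15->0x11 len=2 : d5 ba
[4] 0x0d->0x08 len=4 : b8 70 0d d5
[5] 0x0b->0x03 len=2 : d5 d3
query mem[0x03]=0xd5, mem[0x0c]=0xd3, mem[0x08]=0xb8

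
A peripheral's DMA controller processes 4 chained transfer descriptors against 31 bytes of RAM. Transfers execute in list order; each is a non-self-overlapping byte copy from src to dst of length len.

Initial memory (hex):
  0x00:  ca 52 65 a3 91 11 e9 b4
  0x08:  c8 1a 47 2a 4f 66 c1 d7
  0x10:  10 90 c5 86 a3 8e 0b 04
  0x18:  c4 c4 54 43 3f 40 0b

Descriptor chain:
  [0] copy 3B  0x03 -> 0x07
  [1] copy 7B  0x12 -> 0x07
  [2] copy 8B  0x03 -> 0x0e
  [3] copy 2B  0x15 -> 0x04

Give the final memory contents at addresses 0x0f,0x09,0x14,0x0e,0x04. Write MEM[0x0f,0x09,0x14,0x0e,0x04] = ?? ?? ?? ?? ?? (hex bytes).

MEM[0x0f,0x09,0x14,0x0e,0x04] = 91 a3 a3 a3 8e

D0: mem[0x07..0x09] <- [a3 91 11]
D1: mem[0x07..0x0d] <- [c5 86 a3 8e 0b 04 c4]
D2: mem[0x0e..0x15] <- [a3 91 11 e9 c5 86 a3 8e]
D3: mem[0x04..0x05] <- [8e 0b]
query mem[0x0f]=0x91, mem[0x09]=0xa3, mem[0x14]=0xa3, mem[0x0e]=0xa3, mem[0x04]=0x8e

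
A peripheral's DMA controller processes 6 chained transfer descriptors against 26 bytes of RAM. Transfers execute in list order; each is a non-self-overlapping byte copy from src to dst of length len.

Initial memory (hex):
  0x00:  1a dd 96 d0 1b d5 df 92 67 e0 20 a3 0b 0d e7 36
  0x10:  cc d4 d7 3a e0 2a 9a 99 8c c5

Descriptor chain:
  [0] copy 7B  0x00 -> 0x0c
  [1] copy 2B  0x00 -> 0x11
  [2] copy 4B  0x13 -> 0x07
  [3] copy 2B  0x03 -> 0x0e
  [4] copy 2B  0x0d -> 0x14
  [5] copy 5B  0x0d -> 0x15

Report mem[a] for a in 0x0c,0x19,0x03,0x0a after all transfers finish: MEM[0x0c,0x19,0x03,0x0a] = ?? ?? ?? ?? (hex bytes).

MEM[0x0c,0x19,0x03,0x0a] = 1a 1a d0 9a

D0: mem[0x0c..0x12] <- [1a dd 96 d0 1b d5 df]
D1: mem[0x11..0x12] <- [1a dd]
D2: mem[0x07..0x0a] <- [3a e0 2a 9a]
D3: mem[0x0e..0x0f] <- [d0 1b]
D4: mem[0x14..0x15] <- [dd d0]
D5: mem[0x15..0x19] <- [dd d0 1b 1b 1a]
query mem[0x0c]=0x1a, mem[0x19]=0x1a, mem[0x03]=0xd0, mem[0x0a]=0x9a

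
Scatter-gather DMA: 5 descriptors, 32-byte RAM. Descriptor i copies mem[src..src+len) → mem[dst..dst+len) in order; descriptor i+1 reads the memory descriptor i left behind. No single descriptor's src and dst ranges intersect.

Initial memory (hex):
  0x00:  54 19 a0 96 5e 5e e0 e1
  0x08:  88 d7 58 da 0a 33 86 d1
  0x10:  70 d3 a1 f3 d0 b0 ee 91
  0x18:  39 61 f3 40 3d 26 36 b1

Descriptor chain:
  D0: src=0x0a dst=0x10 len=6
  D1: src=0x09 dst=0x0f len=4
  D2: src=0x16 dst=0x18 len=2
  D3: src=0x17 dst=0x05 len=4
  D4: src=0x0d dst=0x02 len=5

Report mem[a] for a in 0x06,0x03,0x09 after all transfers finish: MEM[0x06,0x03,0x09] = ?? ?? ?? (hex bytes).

#0 dst[0x10+6] := {0x58,0xda,0x0a,0x33,0x86,0xd1}
#1 dst[0x0f+4] := {0xd7,0x58,0xda,0x0a}
#2 dst[0x18+2] := {0xee,0x91}
#3 dst[0x05+4] := {0x91,0xee,0x91,0xf3}
#4 dst[0x02+5] := {0x33,0x86,0xd7,0x58,0xda}
query mem[0x06]=0xda, mem[0x03]=0x86, mem[0x09]=0xd7

MEM[0x06,0x03,0x09] = da 86 d7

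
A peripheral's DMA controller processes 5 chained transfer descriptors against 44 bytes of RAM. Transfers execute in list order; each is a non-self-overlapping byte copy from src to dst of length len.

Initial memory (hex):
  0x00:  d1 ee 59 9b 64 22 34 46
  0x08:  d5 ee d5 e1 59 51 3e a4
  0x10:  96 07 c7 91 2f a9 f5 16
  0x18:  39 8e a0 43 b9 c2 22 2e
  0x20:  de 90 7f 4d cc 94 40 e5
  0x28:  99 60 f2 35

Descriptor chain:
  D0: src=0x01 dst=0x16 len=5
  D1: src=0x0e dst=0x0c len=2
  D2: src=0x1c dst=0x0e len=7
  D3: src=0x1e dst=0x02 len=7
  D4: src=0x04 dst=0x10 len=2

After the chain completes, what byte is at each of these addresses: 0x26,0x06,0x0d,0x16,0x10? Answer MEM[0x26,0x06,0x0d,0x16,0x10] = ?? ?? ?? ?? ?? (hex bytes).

MEM[0x26,0x06,0x0d,0x16,0x10] = 40 7f a4 ee de

[0] 0x01->0x16 len=5 : ee 59 9b 64 22
[1] 0x0e->0x0c len=2 : 3e a4
[2] 0x1c->0x0e len=7 : b9 c2 22 2e de 90 7f
[3] 0x1e->0x02 len=7 : 22 2e de 90 7f 4d cc
[4] 0x04->0x10 len=2 : de 90
query mem[0x26]=0x40, mem[0x06]=0x7f, mem[0x0d]=0xa4, mem[0x16]=0xee, mem[0x10]=0xde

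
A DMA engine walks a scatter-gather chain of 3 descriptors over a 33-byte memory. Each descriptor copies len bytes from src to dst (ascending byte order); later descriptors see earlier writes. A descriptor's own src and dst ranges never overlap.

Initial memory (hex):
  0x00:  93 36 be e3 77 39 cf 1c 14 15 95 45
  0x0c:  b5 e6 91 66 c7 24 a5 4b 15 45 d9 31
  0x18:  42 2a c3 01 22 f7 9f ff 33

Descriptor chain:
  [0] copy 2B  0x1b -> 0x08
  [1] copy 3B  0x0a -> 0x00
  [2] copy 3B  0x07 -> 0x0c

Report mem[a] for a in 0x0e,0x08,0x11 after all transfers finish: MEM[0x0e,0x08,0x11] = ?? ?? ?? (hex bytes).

[0] 0x1b->0x08 len=2 : 01 22
[1] 0x0a->0x00 len=3 : 95 45 b5
[2] 0x07->0x0c len=3 : 1c 01 22
query mem[0x0e]=0x22, mem[0x08]=0x01, mem[0x11]=0x24

MEM[0x0e,0x08,0x11] = 22 01 24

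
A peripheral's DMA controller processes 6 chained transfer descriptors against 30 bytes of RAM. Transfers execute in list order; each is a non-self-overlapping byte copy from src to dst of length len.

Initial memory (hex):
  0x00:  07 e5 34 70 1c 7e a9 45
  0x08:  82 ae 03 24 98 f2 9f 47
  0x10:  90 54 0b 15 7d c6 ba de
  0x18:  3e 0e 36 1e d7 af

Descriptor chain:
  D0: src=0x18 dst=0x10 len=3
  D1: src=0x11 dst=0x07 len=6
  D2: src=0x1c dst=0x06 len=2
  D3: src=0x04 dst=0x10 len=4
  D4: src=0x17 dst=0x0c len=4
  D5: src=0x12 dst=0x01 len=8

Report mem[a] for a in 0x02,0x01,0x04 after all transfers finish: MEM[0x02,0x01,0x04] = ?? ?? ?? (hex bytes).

D0: mem[0x10..0x12] <- [3e 0e 36]
D1: mem[0x07..0x0c] <- [0e 36 15 7d c6 ba]
D2: mem[0x06..0x07] <- [d7 af]
D3: mem[0x10..0x13] <- [1c 7e d7 af]
D4: mem[0x0c..0x0f] <- [de 3e 0e 36]
D5: mem[0x01..0x08] <- [d7 af 7d c6 ba de 3e 0e]
query mem[0x02]=0xaf, mem[0x01]=0xd7, mem[0x04]=0xc6

MEM[0x02,0x01,0x04] = af d7 c6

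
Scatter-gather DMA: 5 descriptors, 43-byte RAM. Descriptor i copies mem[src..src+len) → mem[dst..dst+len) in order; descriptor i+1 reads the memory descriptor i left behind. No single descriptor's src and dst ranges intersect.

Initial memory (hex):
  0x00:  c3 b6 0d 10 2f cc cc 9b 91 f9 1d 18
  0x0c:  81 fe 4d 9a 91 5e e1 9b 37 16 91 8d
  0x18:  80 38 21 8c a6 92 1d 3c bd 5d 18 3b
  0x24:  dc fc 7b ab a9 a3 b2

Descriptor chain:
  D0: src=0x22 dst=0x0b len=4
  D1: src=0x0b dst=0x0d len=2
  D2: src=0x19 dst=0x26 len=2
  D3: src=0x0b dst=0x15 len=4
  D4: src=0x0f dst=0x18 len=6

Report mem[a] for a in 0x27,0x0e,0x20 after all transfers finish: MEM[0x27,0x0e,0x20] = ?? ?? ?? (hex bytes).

MEM[0x27,0x0e,0x20] = 21 3b bd

#0 dst[0x0b+4] := {0x18,0x3b,0xdc,0xfc}
#1 dst[0x0d+2] := {0x18,0x3b}
#2 dst[0x26+2] := {0x38,0x21}
#3 dst[0x15+4] := {0x18,0x3b,0x18,0x3b}
#4 dst[0x18+6] := {0x9a,0x91,0x5e,0xe1,0x9b,0x37}
query mem[0x27]=0x21, mem[0x0e]=0x3b, mem[0x20]=0xbd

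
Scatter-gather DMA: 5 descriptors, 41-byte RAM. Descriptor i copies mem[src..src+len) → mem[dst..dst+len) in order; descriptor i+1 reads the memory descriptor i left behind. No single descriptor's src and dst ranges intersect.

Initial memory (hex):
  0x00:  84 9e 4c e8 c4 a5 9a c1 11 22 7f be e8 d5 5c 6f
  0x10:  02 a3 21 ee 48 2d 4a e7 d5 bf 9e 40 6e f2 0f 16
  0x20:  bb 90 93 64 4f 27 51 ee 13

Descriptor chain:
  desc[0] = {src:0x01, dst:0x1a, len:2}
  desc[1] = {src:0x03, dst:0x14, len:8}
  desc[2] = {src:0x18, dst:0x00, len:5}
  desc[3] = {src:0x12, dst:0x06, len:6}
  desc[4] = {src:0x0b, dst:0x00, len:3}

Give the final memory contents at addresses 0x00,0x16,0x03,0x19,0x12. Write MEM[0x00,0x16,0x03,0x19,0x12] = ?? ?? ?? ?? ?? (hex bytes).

MEM[0x00,0x16,0x03,0x19,0x12] = 9a a5 7f 11 21

[0] 0x01->0x1a len=2 : 9e 4c
[1] 0x03->0x14 len=8 : e8 c4 a5 9a c1 11 22 7f
[2] 0x18->0x00 len=5 : c1 11 22 7f 6e
[3] 0x12->0x06 len=6 : 21 ee e8 c4 a5 9a
[4] 0x0b->0x00 len=3 : 9a e8 d5
query mem[0x00]=0x9a, mem[0x16]=0xa5, mem[0x03]=0x7f, mem[0x19]=0x11, mem[0x12]=0x21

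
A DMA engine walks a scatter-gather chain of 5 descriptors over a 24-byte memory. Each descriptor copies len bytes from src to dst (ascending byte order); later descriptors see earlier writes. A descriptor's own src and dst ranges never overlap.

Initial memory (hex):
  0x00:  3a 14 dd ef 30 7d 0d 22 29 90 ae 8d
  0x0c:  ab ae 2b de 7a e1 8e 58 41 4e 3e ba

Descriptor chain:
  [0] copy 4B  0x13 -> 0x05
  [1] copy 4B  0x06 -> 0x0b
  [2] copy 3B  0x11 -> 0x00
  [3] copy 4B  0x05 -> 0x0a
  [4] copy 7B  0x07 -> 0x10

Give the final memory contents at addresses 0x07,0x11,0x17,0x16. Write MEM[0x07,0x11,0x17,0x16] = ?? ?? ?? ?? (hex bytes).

D0: mem[0x05..0x08] <- [58 41 4e 3e]
D1: mem[0x0b..0x0e] <- [41 4e 3e 90]
D2: mem[0x00..0x02] <- [e1 8e 58]
D3: mem[0x0a..0x0d] <- [58 41 4e 3e]
D4: mem[0x10..0x16] <- [4e 3e 90 58 41 4e 3e]
query mem[0x07]=0x4e, mem[0x11]=0x3e, mem[0x17]=0xba, mem[0x16]=0x3e

MEM[0x07,0x11,0x17,0x16] = 4e 3e ba 3e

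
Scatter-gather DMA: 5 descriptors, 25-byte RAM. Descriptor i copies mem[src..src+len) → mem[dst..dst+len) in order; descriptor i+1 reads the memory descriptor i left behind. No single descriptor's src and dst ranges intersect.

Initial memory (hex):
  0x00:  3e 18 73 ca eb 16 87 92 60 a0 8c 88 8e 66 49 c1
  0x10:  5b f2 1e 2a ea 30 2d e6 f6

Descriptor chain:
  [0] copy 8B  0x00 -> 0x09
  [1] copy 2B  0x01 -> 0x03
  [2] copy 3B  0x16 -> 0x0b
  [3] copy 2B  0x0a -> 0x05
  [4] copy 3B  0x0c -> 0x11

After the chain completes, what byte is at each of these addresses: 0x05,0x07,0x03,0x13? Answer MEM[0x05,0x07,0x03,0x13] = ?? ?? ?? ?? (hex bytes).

D0: mem[0x09..0x10] <- [3e 18 73 ca eb 16 87 92]
D1: mem[0x03..0x04] <- [18 73]
D2: mem[0x0b..0x0d] <- [2d e6 f6]
D3: mem[0x05..0x06] <- [18 2d]
D4: mem[0x11..0x13] <- [e6 f6 16]
query mem[0x05]=0x18, mem[0x07]=0x92, mem[0x03]=0x18, mem[0x13]=0x16

MEM[0x05,0x07,0x03,0x13] = 18 92 18 16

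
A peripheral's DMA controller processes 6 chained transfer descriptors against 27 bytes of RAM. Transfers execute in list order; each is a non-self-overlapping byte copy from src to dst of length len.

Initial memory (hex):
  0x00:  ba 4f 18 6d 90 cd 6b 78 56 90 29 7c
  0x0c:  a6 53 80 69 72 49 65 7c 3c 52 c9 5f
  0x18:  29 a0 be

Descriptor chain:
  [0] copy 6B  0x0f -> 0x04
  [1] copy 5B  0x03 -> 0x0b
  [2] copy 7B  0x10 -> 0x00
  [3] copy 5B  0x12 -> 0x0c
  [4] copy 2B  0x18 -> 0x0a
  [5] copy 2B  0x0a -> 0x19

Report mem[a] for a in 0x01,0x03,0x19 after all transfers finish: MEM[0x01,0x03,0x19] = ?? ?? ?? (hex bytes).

#0 dst[0x04+6] := {0x69,0x72,0x49,0x65,0x7c,0x3c}
#1 dst[0x0b+5] := {0x6d,0x69,0x72,0x49,0x65}
#2 dst[0x00+7] := {0x72,0x49,0x65,0x7c,0x3c,0x52,0xc9}
#3 dst[0x0c+5] := {0x65,0x7c,0x3c,0x52,0xc9}
#4 dst[0x0a+2] := {0x29,0xa0}
#5 dst[0x19+2] := {0x29,0xa0}
query mem[0x01]=0x49, mem[0x03]=0x7c, mem[0x19]=0x29

MEM[0x01,0x03,0x19] = 49 7c 29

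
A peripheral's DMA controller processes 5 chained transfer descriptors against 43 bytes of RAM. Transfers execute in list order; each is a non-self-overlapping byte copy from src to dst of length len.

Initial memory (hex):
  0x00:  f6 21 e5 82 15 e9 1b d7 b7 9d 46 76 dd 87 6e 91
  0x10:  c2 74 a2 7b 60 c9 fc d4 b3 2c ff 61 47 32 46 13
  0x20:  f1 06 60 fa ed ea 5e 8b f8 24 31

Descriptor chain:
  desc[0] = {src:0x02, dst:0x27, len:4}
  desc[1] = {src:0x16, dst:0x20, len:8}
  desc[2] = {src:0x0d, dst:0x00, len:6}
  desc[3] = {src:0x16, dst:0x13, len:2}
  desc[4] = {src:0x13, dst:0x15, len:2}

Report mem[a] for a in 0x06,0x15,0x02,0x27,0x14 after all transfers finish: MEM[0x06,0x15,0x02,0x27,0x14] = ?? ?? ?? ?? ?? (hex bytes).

MEM[0x06,0x15,0x02,0x27,0x14] = 1b fc 91 32 d4

  after D0: wrote 4B at 0x27 = e58215e9
  after D1: wrote 8B at 0x20 = fcd4b32cff614732
  after D2: wrote 6B at 0x00 = 876e91c274a2
  after D3: wrote 2B at 0x13 = fcd4
  after D4: wrote 2B at 0x15 = fcd4
query mem[0x06]=0x1b, mem[0x15]=0xfc, mem[0x02]=0x91, mem[0x27]=0x32, mem[0x14]=0xd4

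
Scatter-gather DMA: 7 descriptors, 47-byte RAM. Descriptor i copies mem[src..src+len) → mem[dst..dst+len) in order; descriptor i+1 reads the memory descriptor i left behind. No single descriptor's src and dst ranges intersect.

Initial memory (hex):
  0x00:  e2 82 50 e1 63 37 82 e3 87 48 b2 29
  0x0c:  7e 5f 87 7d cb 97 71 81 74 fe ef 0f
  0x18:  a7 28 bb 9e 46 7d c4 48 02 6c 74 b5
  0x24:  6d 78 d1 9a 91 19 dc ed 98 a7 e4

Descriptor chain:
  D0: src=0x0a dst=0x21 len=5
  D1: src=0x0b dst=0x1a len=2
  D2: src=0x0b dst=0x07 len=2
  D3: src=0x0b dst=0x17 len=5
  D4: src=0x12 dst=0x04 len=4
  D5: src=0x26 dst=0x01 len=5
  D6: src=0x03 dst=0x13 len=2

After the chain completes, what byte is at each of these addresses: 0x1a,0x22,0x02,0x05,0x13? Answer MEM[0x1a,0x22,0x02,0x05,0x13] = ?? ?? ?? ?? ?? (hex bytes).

MEM[0x1a,0x22,0x02,0x05,0x13] = 87 29 9a dc 91

[0] 0x0a->0x21 len=5 : b2 29 7e 5f 87
[1] 0x0b->0x1a len=2 : 29 7e
[2] 0x0b->0x07 len=2 : 29 7e
[3] 0x0b->0x17 len=5 : 29 7e 5f 87 7d
[4] 0x12->0x04 len=4 : 71 81 74 fe
[5] 0x26->0x01 len=5 : d1 9a 91 19 dc
[6] 0x03->0x13 len=2 : 91 19
query mem[0x1a]=0x87, mem[0x22]=0x29, mem[0x02]=0x9a, mem[0x05]=0xdc, mem[0x13]=0x91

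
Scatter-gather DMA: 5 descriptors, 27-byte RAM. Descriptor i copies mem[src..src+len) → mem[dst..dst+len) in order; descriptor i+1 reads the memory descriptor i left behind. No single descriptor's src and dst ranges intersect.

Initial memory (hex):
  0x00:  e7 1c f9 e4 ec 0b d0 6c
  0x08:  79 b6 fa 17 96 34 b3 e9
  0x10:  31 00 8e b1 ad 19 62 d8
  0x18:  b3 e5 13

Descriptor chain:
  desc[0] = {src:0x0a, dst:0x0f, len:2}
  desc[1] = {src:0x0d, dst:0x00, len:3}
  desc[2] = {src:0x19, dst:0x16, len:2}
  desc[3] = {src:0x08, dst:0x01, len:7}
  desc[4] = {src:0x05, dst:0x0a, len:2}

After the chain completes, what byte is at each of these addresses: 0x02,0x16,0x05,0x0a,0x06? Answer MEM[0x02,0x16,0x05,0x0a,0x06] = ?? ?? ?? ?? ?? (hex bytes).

#0 dst[0x0f+2] := {0xfa,0x17}
#1 dst[0x00+3] := {0x34,0xb3,0xfa}
#2 dst[0x16+2] := {0xe5,0x13}
#3 dst[0x01+7] := {0x79,0xb6,0xfa,0x17,0x96,0x34,0xb3}
#4 dst[0x0a+2] := {0x96,0x34}
query mem[0x02]=0xb6, mem[0x16]=0xe5, mem[0x05]=0x96, mem[0x0a]=0x96, mem[0x06]=0x34

MEM[0x02,0x16,0x05,0x0a,0x06] = b6 e5 96 96 34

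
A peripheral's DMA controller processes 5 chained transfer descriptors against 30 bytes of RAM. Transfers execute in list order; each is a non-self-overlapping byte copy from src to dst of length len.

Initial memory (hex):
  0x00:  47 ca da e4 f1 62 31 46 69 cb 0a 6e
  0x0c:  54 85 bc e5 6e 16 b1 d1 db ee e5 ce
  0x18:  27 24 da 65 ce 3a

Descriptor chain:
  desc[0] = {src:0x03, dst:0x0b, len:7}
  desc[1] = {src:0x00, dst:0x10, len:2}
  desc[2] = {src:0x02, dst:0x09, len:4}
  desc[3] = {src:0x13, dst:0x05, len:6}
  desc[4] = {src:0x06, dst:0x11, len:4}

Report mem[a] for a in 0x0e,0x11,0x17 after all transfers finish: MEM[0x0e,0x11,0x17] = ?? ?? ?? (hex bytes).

MEM[0x0e,0x11,0x17] = 31 db ce

  after D0: wrote 7B at 0x0b = e4f162314669cb
  after D1: wrote 2B at 0x10 = 47ca
  after D2: wrote 4B at 0x09 = dae4f162
  after D3: wrote 6B at 0x05 = d1dbeee5ce27
  after D4: wrote 4B at 0x11 = dbeee5ce
query mem[0x0e]=0x31, mem[0x11]=0xdb, mem[0x17]=0xce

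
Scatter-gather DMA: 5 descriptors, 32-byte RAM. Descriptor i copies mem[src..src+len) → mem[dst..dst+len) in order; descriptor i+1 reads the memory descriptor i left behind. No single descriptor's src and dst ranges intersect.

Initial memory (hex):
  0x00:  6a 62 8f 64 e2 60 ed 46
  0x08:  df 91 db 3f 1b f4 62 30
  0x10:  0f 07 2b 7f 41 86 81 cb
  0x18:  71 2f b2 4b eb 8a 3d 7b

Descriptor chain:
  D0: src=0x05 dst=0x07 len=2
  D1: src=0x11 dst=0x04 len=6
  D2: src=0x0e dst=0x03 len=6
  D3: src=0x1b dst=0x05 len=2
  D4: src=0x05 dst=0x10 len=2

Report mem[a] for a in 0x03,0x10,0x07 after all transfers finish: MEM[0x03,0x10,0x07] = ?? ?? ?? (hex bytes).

#0 dst[0x07+2] := {0x60,0xed}
#1 dst[0x04+6] := {0x07,0x2b,0x7f,0x41,0x86,0x81}
#2 dst[0x03+6] := {0x62,0x30,0x0f,0x07,0x2b,0x7f}
#3 dst[0x05+2] := {0x4b,0xeb}
#4 dst[0x10+2] := {0x4b,0xeb}
query mem[0x03]=0x62, mem[0x10]=0x4b, mem[0x07]=0x2b

MEM[0x03,0x10,0x07] = 62 4b 2b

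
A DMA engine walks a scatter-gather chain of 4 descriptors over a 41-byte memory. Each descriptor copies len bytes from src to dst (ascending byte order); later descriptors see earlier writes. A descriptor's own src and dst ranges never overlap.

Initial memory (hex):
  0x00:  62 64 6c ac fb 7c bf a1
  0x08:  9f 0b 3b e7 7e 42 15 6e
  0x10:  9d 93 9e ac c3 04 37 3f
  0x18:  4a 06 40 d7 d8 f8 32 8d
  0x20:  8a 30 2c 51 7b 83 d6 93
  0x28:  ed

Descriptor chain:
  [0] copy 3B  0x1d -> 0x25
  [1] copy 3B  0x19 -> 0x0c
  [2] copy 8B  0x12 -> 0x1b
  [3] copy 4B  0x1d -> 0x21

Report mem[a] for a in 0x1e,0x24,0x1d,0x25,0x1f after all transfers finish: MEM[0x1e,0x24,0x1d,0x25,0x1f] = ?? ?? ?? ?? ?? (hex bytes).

MEM[0x1e,0x24,0x1d,0x25,0x1f] = 04 3f c3 f8 37

  after D0: wrote 3B at 0x25 = f8328d
  after D1: wrote 3B at 0x0c = 0640d7
  after D2: wrote 8B at 0x1b = 9eacc304373f4a06
  after D3: wrote 4B at 0x21 = c304373f
query mem[0x1e]=0x04, mem[0x24]=0x3f, mem[0x1d]=0xc3, mem[0x25]=0xf8, mem[0x1f]=0x37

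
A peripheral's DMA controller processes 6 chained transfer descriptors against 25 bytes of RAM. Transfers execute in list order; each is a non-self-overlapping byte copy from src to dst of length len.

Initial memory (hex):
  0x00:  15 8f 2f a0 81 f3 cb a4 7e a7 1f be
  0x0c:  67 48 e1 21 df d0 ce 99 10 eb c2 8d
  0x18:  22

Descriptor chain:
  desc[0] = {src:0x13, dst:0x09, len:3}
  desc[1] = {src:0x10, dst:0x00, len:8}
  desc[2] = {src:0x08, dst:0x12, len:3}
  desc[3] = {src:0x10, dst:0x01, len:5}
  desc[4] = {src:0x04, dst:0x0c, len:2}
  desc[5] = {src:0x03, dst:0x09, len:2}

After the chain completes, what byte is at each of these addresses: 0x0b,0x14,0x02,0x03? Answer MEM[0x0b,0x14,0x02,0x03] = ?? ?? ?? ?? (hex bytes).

[0] 0x13->0x09 len=3 : 99 10 eb
[1] 0x10->0x00 len=8 : df d0 ce 99 10 eb c2 8d
[2] 0x08->0x12 len=3 : 7e 99 10
[3] 0x10->0x01 len=5 : df d0 7e 99 10
[4] 0x04->0x0c len=2 : 99 10
[5] 0x03->0x09 len=2 : 7e 99
query mem[0x0b]=0xeb, mem[0x14]=0x10, mem[0x02]=0xd0, mem[0x03]=0x7e

MEM[0x0b,0x14,0x02,0x03] = eb 10 d0 7e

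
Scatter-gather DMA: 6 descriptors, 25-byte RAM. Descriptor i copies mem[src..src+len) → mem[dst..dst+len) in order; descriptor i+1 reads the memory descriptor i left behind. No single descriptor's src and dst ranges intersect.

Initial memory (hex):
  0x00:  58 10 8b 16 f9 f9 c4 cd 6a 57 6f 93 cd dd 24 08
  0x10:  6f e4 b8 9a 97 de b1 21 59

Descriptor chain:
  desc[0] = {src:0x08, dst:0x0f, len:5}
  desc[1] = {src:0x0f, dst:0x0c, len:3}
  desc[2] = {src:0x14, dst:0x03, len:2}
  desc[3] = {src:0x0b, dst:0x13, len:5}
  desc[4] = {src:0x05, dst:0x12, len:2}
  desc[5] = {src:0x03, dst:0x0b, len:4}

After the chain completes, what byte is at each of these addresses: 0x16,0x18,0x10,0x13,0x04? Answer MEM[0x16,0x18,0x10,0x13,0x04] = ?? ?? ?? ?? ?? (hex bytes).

D0: mem[0x0f..0x13] <- [6a 57 6f 93 cd]
D1: mem[0x0c..0x0e] <- [6a 57 6f]
D2: mem[0x03..0x04] <- [97 de]
D3: mem[0x13..0x17] <- [93 6a 57 6f 6a]
D4: mem[0x12..0x13] <- [f9 c4]
D5: mem[0x0b..0x0e] <- [97 de f9 c4]
query mem[0x16]=0x6f, mem[0x18]=0x59, mem[0x10]=0x57, mem[0x13]=0xc4, mem[0x04]=0xde

MEM[0x16,0x18,0x10,0x13,0x04] = 6f 59 57 c4 de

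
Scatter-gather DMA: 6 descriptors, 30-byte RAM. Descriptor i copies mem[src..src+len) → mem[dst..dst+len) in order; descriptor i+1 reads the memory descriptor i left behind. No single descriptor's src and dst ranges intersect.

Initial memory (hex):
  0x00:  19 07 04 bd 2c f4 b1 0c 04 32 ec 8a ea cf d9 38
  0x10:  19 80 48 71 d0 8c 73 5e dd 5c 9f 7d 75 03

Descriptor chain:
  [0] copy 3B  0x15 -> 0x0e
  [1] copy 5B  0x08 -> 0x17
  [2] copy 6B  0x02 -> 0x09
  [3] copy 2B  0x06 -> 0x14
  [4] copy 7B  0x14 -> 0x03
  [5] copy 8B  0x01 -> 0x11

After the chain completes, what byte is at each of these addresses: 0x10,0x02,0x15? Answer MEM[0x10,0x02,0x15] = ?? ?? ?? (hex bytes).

#0 dst[0x0e+3] := {0x8c,0x73,0x5e}
#1 dst[0x17+5] := {0x04,0x32,0xec,0x8a,0xea}
#2 dst[0x09+6] := {0x04,0xbd,0x2c,0xf4,0xb1,0x0c}
#3 dst[0x14+2] := {0xb1,0x0c}
#4 dst[0x03+7] := {0xb1,0x0c,0x73,0x04,0x32,0xec,0x8a}
#5 dst[0x11+8] := {0x07,0x04,0xb1,0x0c,0x73,0x04,0x32,0xec}
query mem[0x10]=0x5e, mem[0x02]=0x04, mem[0x15]=0x73

MEM[0x10,0x02,0x15] = 5e 04 73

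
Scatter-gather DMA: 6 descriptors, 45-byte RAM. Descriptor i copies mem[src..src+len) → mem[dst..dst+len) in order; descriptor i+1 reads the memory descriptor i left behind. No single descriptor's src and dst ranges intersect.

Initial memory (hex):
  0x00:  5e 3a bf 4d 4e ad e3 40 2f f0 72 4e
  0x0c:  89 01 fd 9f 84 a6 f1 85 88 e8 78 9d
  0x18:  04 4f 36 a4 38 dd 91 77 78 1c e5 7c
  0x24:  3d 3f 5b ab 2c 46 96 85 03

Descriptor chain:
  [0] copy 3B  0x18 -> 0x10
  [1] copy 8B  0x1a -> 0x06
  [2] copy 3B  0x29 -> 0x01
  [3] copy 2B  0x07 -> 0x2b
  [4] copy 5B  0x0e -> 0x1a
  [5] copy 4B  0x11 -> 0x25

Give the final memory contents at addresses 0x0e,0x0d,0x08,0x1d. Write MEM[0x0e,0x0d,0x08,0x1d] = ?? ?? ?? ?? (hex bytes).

D0: mem[0x10..0x12] <- [04 4f 36]
D1: mem[0x06..0x0d] <- [36 a4 38 dd 91 77 78 1c]
D2: mem[0x01..0x03] <- [46 96 85]
D3: mem[0x2b..0x2c] <- [a4 38]
D4: mem[0x1a..0x1e] <- [fd 9f 04 4f 36]
D5: mem[0x25..0x28] <- [4f 36 85 88]
query mem[0x0e]=0xfd, mem[0x0d]=0x1c, mem[0x08]=0x38, mem[0x1d]=0x4f

MEM[0x0e,0x0d,0x08,0x1d] = fd 1c 38 4f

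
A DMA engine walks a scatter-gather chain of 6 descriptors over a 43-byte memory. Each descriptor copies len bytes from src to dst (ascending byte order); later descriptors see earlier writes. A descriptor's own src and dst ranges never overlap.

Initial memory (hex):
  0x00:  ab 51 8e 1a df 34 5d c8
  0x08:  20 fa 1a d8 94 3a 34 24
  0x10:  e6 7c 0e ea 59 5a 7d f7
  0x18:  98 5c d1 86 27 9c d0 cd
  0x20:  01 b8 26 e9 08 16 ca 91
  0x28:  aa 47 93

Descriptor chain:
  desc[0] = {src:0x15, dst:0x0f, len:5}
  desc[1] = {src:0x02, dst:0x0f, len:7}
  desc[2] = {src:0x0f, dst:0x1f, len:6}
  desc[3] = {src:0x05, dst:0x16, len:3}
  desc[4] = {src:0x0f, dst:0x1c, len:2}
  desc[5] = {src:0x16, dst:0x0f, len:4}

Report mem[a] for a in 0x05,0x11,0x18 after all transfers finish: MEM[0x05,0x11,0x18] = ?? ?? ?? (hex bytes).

#0 dst[0x0f+5] := {0x5a,0x7d,0xf7,0x98,0x5c}
#1 dst[0x0f+7] := {0x8e,0x1a,0xdf,0x34,0x5d,0xc8,0x20}
#2 dst[0x1f+6] := {0x8e,0x1a,0xdf,0x34,0x5d,0xc8}
#3 dst[0x16+3] := {0x34,0x5d,0xc8}
#4 dst[0x1c+2] := {0x8e,0x1a}
#5 dst[0x0f+4] := {0x34,0x5d,0xc8,0x5c}
query mem[0x05]=0x34, mem[0x11]=0xc8, mem[0x18]=0xc8

MEM[0x05,0x11,0x18] = 34 c8 c8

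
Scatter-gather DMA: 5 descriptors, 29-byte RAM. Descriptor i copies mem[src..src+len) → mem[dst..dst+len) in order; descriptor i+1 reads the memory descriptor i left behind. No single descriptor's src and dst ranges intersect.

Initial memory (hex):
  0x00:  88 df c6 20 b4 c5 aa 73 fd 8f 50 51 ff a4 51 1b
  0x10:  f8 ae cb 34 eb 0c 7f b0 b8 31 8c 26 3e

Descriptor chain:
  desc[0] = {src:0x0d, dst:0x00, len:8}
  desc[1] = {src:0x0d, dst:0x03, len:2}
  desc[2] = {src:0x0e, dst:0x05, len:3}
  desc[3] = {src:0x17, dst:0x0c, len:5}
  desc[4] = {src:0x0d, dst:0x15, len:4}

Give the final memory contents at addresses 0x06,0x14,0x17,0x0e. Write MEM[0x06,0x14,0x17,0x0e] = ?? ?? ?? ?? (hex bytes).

#0 dst[0x00+8] := {0xa4,0x51,0x1b,0xf8,0xae,0xcb,0x34,0xeb}
#1 dst[0x03+2] := {0xa4,0x51}
#2 dst[0x05+3] := {0x51,0x1b,0xf8}
#3 dst[0x0c+5] := {0xb0,0xb8,0x31,0x8c,0x26}
#4 dst[0x15+4] := {0xb8,0x31,0x8c,0x26}
query mem[0x06]=0x1b, mem[0x14]=0xeb, mem[0x17]=0x8c, mem[0x0e]=0x31

MEM[0x06,0x14,0x17,0x0e] = 1b eb 8c 31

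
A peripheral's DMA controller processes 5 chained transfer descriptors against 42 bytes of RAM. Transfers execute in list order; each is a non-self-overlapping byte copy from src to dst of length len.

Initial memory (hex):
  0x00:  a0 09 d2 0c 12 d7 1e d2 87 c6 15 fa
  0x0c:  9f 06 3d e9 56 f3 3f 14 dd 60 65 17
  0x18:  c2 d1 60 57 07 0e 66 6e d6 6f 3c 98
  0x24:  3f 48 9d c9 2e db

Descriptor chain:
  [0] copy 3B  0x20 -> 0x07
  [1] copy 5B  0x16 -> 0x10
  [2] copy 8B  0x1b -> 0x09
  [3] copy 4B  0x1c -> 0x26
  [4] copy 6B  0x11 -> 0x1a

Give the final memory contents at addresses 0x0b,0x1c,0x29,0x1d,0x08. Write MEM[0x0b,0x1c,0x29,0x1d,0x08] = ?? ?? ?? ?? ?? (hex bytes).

[0] 0x20->0x07 len=3 : d6 6f 3c
[1] 0x16->0x10 len=5 : 65 17 c2 d1 60
[2] 0x1b->0x09 len=8 : 57 07 0e 66 6e d6 6f 3c
[3] 0x1c->0x26 len=4 : 07 0e 66 6e
[4] 0x11->0x1a len=6 : 17 c2 d1 60 60 65
query mem[0x0b]=0x0e, mem[0x1c]=0xd1, mem[0x29]=0x6e, mem[0x1d]=0x60, mem[0x08]=0x6f

MEM[0x0b,0x1c,0x29,0x1d,0x08] = 0e d1 6e 60 6f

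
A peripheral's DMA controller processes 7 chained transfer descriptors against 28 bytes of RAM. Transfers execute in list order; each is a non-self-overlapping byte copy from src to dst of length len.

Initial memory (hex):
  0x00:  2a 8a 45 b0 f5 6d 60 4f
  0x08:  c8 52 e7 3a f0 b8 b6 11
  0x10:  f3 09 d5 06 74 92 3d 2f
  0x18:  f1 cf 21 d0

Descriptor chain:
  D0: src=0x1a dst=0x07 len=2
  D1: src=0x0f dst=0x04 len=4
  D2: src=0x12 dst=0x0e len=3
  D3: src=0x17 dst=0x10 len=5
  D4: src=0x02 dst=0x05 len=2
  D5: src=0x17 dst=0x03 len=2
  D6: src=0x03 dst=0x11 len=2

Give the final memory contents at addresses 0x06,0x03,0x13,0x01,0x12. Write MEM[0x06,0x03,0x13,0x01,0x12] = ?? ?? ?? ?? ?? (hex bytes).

MEM[0x06,0x03,0x13,0x01,0x12] = b0 2f 21 8a f1

  after D0: wrote 2B at 0x07 = 21d0
  after D1: wrote 4B at 0x04 = 11f309d5
  after D2: wrote 3B at 0x0e = d50674
  after D3: wrote 5B at 0x10 = 2ff1cf21d0
  after D4: wrote 2B at 0x05 = 45b0
  after D5: wrote 2B at 0x03 = 2ff1
  after D6: wrote 2B at 0x11 = 2ff1
query mem[0x06]=0xb0, mem[0x03]=0x2f, mem[0x13]=0x21, mem[0x01]=0x8a, mem[0x12]=0xf1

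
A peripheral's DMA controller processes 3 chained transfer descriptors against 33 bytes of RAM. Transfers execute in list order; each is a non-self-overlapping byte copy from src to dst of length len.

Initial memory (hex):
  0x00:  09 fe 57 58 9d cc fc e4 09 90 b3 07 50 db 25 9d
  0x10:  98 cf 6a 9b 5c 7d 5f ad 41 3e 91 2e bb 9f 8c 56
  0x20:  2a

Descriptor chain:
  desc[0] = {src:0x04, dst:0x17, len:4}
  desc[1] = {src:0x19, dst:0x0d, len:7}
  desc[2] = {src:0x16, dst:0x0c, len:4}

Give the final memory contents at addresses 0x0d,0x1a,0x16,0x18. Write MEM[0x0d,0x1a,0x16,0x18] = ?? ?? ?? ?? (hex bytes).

#0 dst[0x17+4] := {0x9d,0xcc,0xfc,0xe4}
#1 dst[0x0d+7] := {0xfc,0xe4,0x2e,0xbb,0x9f,0x8c,0x56}
#2 dst[0x0c+4] := {0x5f,0x9d,0xcc,0xfc}
query mem[0x0d]=0x9d, mem[0x1a]=0xe4, mem[0x16]=0x5f, mem[0x18]=0xcc

MEM[0x0d,0x1a,0x16,0x18] = 9d e4 5f cc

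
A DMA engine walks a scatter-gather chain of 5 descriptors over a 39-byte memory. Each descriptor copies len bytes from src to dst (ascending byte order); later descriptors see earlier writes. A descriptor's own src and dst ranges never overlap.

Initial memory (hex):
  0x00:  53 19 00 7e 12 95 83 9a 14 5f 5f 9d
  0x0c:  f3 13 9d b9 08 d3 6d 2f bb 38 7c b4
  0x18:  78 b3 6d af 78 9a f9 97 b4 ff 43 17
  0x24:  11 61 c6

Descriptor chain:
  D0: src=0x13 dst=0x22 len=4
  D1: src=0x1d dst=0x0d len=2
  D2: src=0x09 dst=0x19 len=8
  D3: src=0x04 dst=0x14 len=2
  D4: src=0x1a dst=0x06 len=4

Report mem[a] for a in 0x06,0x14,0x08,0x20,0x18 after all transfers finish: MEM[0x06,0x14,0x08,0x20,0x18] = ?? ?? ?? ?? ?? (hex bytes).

MEM[0x06,0x14,0x08,0x20,0x18] = 5f 12 f3 08 78

[0] 0x13->0x22 len=4 : 2f bb 38 7c
[1] 0x1d->0x0d len=2 : 9a f9
[2] 0x09->0x19 len=8 : 5f 5f 9d f3 9a f9 b9 08
[3] 0x04->0x14 len=2 : 12 95
[4] 0x1a->0x06 len=4 : 5f 9d f3 9a
query mem[0x06]=0x5f, mem[0x14]=0x12, mem[0x08]=0xf3, mem[0x20]=0x08, mem[0x18]=0x78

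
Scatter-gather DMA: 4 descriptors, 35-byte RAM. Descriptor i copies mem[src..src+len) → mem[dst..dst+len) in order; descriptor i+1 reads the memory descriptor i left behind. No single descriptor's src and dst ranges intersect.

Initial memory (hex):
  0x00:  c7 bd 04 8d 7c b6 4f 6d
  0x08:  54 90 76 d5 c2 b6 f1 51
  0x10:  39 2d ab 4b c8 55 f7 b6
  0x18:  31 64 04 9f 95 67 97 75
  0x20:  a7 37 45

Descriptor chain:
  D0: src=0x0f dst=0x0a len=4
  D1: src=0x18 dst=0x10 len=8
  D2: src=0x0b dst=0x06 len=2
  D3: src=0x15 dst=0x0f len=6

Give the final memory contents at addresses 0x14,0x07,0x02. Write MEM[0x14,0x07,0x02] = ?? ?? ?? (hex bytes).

  after D0: wrote 4B at 0x0a = 51392dab
  after D1: wrote 8B at 0x10 = 3164049f95679775
  after D2: wrote 2B at 0x06 = 392d
  after D3: wrote 6B at 0x0f = 679775316404
query mem[0x14]=0x04, mem[0x07]=0x2d, mem[0x02]=0x04

MEM[0x14,0x07,0x02] = 04 2d 04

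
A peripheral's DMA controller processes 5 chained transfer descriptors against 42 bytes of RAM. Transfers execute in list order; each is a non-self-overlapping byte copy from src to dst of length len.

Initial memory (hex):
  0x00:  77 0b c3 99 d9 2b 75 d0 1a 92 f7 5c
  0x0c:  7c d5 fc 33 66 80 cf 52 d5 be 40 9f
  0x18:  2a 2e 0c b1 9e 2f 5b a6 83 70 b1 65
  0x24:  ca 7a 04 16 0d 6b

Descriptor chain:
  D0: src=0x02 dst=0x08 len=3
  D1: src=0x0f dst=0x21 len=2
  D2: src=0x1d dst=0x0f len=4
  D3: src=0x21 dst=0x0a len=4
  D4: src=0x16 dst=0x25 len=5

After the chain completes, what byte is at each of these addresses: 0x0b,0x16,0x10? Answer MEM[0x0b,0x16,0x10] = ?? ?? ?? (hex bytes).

MEM[0x0b,0x16,0x10] = 66 40 5b

  after D0: wrote 3B at 0x08 = c399d9
  after D1: wrote 2B at 0x21 = 3366
  after D2: wrote 4B at 0x0f = 2f5ba683
  after D3: wrote 4B at 0x0a = 336665ca
  after D4: wrote 5B at 0x25 = 409f2a2e0c
query mem[0x0b]=0x66, mem[0x16]=0x40, mem[0x10]=0x5b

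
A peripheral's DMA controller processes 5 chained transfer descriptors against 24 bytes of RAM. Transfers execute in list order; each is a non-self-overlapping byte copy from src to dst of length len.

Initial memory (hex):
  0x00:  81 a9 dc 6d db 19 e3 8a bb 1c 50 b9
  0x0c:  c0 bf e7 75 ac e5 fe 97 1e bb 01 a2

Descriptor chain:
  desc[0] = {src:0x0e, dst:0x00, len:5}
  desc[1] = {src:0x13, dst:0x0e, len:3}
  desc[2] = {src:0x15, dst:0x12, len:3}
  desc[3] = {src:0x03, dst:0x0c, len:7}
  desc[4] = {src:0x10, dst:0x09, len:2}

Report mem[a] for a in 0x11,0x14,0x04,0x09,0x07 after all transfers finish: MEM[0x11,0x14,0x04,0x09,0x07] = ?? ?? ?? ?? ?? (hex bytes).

[0] 0x0e->0x00 len=5 : e7 75 ac e5 fe
[1] 0x13->0x0e len=3 : 97 1e bb
[2] 0x15->0x12 len=3 : bb 01 a2
[3] 0x03->0x0c len=7 : e5 fe 19 e3 8a bb 1c
[4] 0x10->0x09 len=2 : 8a bb
query mem[0x11]=0xbb, mem[0x14]=0xa2, mem[0x04]=0xfe, mem[0x09]=0x8a, mem[0x07]=0x8a

MEM[0x11,0x14,0x04,0x09,0x07] = bb a2 fe 8a 8a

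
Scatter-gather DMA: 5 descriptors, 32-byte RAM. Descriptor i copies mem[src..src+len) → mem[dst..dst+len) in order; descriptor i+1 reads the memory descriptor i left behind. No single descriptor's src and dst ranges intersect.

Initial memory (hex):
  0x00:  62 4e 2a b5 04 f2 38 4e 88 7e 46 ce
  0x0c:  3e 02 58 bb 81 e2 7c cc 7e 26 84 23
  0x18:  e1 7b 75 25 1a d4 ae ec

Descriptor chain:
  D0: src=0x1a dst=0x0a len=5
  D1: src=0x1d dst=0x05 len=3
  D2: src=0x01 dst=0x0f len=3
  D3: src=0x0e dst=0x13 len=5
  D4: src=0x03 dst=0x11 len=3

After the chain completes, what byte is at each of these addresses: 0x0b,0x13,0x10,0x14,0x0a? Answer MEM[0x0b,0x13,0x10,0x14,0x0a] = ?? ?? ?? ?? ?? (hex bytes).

#0 dst[0x0a+5] := {0x75,0x25,0x1a,0xd4,0xae}
#1 dst[0x05+3] := {0xd4,0xae,0xec}
#2 dst[0x0f+3] := {0x4e,0x2a,0xb5}
#3 dst[0x13+5] := {0xae,0x4e,0x2a,0xb5,0x7c}
#4 dst[0x11+3] := {0xb5,0x04,0xd4}
query mem[0x0b]=0x25, mem[0x13]=0xd4, mem[0x10]=0x2a, mem[0x14]=0x4e, mem[0x0a]=0x75

MEM[0x0b,0x13,0x10,0x14,0x0a] = 25 d4 2a 4e 75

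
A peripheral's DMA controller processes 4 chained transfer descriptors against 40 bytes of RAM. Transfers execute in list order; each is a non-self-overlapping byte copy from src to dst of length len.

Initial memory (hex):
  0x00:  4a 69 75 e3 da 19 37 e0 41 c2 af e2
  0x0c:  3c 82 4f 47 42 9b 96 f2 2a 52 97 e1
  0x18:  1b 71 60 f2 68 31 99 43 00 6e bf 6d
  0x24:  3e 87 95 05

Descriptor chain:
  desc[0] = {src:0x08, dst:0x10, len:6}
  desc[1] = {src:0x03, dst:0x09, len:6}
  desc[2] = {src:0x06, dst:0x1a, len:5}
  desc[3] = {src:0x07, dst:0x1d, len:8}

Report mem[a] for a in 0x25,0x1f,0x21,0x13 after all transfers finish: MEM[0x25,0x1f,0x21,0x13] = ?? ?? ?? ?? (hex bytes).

#0 dst[0x10+6] := {0x41,0xc2,0xaf,0xe2,0x3c,0x82}
#1 dst[0x09+6] := {0xe3,0xda,0x19,0x37,0xe0,0x41}
#2 dst[0x1a+5] := {0x37,0xe0,0x41,0xe3,0xda}
#3 dst[0x1d+8] := {0xe0,0x41,0xe3,0xda,0x19,0x37,0xe0,0x41}
query mem[0x25]=0x87, mem[0x1f]=0xe3, mem[0x21]=0x19, mem[0x13]=0xe2

MEM[0x25,0x1f,0x21,0x13] = 87 e3 19 e2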